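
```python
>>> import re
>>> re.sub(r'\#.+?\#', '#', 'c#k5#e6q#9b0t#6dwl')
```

'c#e6q#6dwl'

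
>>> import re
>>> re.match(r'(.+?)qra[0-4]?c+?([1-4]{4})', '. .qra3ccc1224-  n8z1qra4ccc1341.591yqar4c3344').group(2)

The match spans [0:14] → '. .qra3ccc1224'.
Captured: group 1 = '. .', group 2 = '1224'.

'1224'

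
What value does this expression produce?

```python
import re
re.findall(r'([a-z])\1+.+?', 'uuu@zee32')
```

['u', 'e']

A backreference is literal: `\1` must see the identical characters the first group matched.
Because there's exactly one group, `findall` drops the full match and keeps group 1 from each hit.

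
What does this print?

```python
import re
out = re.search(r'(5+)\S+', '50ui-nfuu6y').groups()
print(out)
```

('5',)

The match spans [0:11] → '50ui-nfuu6y'.
Captured: group 1 = '5'.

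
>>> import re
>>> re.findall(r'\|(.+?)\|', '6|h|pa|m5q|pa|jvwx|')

['h', 'm5q', 'jvwx']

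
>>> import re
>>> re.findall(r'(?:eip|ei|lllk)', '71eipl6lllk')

['eip', 'lllk']

`|` is ordered: at each position the engine commits to the first alternative that works.
Matches: at [2:5] → 'eip'; at [7:11] → 'lllk'.
With no groups in the pattern, `findall` gives back each whole match — 2 here.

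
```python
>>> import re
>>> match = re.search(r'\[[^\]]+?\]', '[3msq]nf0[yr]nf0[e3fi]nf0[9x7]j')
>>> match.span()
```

The match spans [0:6] → '[3msq]'.

(0, 6)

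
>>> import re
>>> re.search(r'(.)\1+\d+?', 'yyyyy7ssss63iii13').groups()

The match spans [0:6] → 'yyyyy7'.
Captured: group 1 = 'y'.

('y',)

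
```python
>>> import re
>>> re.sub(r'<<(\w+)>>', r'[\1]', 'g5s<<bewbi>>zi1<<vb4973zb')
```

Matches: at [3:12] → '<<bewbi>>'.
The replacement refers to a captured group, so each match is rewritten using its own captured text.

'g5s[bewbi]zi1<<vb4973zb'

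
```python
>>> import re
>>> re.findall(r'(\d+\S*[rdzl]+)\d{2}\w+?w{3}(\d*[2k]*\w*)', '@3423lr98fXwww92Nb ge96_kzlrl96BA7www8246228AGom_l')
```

[('3423lr', '92Nb'), ('96_kzlrl', '8246228AGom_l')]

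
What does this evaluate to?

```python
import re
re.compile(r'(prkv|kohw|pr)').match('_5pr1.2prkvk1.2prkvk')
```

None

`re.match` only tries the pattern at the start of the string.
Here position 0 doesn't satisfy it, so the call returns None.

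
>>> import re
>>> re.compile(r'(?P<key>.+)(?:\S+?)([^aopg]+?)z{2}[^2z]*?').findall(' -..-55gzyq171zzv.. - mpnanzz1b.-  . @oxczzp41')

[(' -..-55gzyq171zzv.. - mpnanzz1b.-  . @o', 'c')]

The pattern matches one or more of any character (captured as 'key'); then one or more of a non-whitespace character (lazy) (non-capturing group); then one or more of any character except [aopg] (lazy) (captured); then exactly 2 of a literal 'z', then zero or more of any character except [2z] (lazy).
Scanning left to right: at [0:43] match ' -..-55gzyq171zzv.. - mpnanzz1b.-  . @oxczz', groups = (' -..-55gzyq171zzv.. - mpnanzz1b.-  . @o', 'c').
2 groups means the one result is a tuple of 2 captured strings — 1 here.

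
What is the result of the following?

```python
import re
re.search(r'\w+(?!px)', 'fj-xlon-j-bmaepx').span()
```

The negative lookaround is zero-width — it rules out positions where the adjacent text would match, without consuming anything.
The match spans [0:2] → 'fj'.

(0, 2)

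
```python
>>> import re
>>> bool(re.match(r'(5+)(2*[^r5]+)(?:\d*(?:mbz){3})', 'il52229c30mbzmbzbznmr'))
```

False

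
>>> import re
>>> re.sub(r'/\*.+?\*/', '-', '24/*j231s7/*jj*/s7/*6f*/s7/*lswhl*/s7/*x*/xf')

'24-s7-s7-s7-xf'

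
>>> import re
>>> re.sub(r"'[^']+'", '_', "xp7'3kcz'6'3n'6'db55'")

'xp7_6_6_'

Matches: at [3:9] → "'3kcz'"; at [10:14] → "'3n'"; at [15:21] → "'db55'".
Every occurrence is swapped for '_'.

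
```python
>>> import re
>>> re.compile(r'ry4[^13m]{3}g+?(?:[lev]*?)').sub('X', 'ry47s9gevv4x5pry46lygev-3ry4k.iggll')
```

'Xevv4x5pXev-3Xgll'

A non-greedy quantifier consumes as few characters as it can — just enough that the remainder of the pattern still matches from where it stops; whatever follows it matches normally.
Every occurrence is swapped for 'X'.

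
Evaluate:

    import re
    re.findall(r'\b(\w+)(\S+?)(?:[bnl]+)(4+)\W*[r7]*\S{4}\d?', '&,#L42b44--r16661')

[('L4', '2', '44')]

The pattern matches a word boundary (`\b`, zero-width); then one or more of a word character (captured); then one or more of a non-whitespace character (lazy) (captured); then one or more of one of [bnl] (non-capturing group); then one or more of a literal '4' (captured); then zero or more of a non-word character, then zero or more of one of [r7]; then exactly 4 of a non-whitespace character, then optionally a digit.
Walking the string: at [3:17] match 'L42b44--r16661', groups = ('L4', '2', '44').
`findall` packs the 3 group values into a tuple for every match.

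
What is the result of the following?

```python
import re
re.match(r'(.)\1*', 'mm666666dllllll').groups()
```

The match spans [0:2] → 'mm'.
Captured: group 1 = 'm'.

('m',)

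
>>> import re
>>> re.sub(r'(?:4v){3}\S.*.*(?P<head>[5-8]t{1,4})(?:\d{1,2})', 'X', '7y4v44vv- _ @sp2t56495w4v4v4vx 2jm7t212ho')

This matches the literal '4v' repeated 3 times, then a non-whitespace character, then zero or more of any character; then zero or more of any character; then a character in [5-8], then 1 to 4 of a literal 't' (captured as 'head'); then 1 to 2 of a digit (non-capturing group).
Matches: at [23:38] → '4v4v4vx 2jm7t21'.
`sub` substitutes 'X' at each match site.

'7y4v44vv- _ @sp2t56495wX2ho'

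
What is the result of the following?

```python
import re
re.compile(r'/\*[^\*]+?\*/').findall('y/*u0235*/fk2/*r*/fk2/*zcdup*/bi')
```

['/*u0235*/', '/*r*/', '/*zcdup*/']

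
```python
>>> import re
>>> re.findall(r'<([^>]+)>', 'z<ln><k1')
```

Because there's exactly one group, `findall` drops the full match and keeps group 1 from the one hit.

['ln']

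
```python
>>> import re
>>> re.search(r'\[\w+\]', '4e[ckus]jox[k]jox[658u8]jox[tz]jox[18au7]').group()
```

'[ckus]'

The match spans [2:8] → '[ckus]'.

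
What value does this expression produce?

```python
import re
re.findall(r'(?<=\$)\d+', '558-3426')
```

[]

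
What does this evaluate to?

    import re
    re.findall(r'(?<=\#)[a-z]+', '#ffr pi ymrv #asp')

The lookaround is zero-width — it requires the adjacent text to match without consuming it, so the asserted text isn't part of the match.
Walking the string: at [1:4] → 'ffr'; at [14:17] → 'asp'.
No capturing groups, so `findall` returns the 2 full match strings.

['ffr', 'asp']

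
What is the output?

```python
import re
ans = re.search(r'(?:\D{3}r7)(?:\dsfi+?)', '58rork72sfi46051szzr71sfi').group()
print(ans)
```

szzr71sfi

The pattern matches exactly 3 of a non-digit, then the literal 'r7' (non-capturing group); then a digit, then the literal 'sf', then one or more of a literal 'i' (lazy) (non-capturing group).
`search` walks the string left to right and returns the first match it finds.
The match spans [16:25] → 'szzr71sfi'.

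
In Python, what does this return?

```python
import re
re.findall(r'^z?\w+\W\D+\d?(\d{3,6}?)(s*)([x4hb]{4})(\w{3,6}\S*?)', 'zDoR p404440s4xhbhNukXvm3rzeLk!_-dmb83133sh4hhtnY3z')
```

[('04440', 's', '4xhb', 'hNukXv')]

The `?` after the quantifier makes it lazy — it takes as little as possible before letting the rest of the pattern try.
Multiple groups make `findall` return tuples — one 4-tuple for the one match.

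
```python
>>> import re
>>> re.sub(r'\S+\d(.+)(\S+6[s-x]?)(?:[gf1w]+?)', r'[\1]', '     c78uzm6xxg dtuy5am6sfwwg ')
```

'     [xxg dtuy5a]wwg '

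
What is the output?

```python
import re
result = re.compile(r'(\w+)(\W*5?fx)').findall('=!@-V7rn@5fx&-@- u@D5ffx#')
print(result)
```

[('V7rn', '@5fx'), ('D5f', 'fx')]

This matches one or more of a word character (captured); then zero or more of a non-word character, then optionally a literal '5', then the literal 'fx' (captured).
Walking the string: at [4:12] match 'V7rn@5fx', groups = ('V7rn', '@5fx'); at [19:24] match 'D5ffx', groups = ('D5f', 'fx').
Multiple groups make `findall` return tuples — one 2-tuple for each match.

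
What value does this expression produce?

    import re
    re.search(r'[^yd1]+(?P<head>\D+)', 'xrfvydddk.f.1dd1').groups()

The match spans [0:12] → 'xrfvydddk.f.'.
Captured: group 1 = 'ydddk.f.'.

('ydddk.f.',)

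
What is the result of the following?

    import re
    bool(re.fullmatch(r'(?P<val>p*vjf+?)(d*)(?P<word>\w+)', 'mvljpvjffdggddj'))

For `fullmatch`, every character of the input must be accounted for by the pattern.
Here the pattern can't cover the whole string, so the call returns None, and `bool(None)` is False.

False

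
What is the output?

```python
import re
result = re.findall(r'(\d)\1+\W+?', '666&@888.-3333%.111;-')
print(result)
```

['6', '8', '3', '1']

The backreference `\1` re-matches whatever the first group consumed, character for character.
Because there's exactly one group, `findall` drops the full match and keeps group 1 from each hit.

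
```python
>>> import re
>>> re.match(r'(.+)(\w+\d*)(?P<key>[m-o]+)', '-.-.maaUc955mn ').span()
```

(0, 14)

This matches one or more of any character (captured); then one or more of a word character, then zero or more of a digit (captured); then one or more of a character in [m-o] (captured as 'key').
`re.match` only tries the pattern at the start of the string.
The match spans [0:14] → '-.-.maaUc955mn'.
Captured: group 1 = '-.-.maaUc955', group 2 = 'm', group 3 = 'n'.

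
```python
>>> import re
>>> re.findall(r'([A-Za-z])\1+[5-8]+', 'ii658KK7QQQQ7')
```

['i', 'K', 'Q']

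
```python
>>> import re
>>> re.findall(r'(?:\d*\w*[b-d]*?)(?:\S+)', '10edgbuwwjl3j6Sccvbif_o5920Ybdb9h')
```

['10edgbuwwjl3j6Sccvbif_o5920Ybdb9h']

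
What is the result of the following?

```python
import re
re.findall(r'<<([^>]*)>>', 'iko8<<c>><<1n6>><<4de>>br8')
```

Scanning left to right: at [4:9] match '<<c>>', group 1 = 'c'; at [9:16] match '<<1n6>>', group 1 = '1n6'; at [16:23] match '<<4de>>', group 1 = '4de'.
With a single group, `findall` returns only what that group captured — 3 items.

['c', '1n6', '4de']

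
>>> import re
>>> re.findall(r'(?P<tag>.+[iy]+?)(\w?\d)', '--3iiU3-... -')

The pattern matches one or more of any character, then one or more of one of [iy] (lazy) (captured as 'tag'); then optionally a word character, then a digit (captured).
Scanning left to right: at [0:7] match '--3iiU3', groups = ('--3ii', 'U3').
2 groups means the one result is a tuple of 2 captured strings — 1 here.

[('--3ii', 'U3')]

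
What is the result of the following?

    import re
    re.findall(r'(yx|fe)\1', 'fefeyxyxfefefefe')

After group 1 captures some text, `\1` only succeeds where that same text appears again.
Scanning left to right: at [0:4] match 'fefe', group 1 = 'fe'; at [4:8] match 'yxyx', group 1 = 'yx'; at [8:12] match 'fefe', group 1 = 'fe'; at [12:16] match 'fefe', group 1 = 'fe'.
With a single group, `findall` returns only what that group captured — 4 items.

['fe', 'yx', 'fe', 'fe']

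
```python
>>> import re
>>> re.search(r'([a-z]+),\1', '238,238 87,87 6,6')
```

None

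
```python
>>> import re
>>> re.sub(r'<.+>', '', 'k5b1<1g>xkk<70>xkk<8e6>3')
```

'k5b13'

Every occurrence is swapped for ''.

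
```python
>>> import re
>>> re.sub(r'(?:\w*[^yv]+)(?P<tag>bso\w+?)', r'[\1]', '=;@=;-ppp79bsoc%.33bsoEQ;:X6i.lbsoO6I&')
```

Each match is replaced using the text its own group 1 captured.

'[bsoO]6I&'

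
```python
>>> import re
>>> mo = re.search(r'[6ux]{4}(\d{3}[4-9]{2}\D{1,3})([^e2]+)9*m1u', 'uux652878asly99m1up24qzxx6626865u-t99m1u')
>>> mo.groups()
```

('52878asl', 'y99')

Pattern: exactly 4 of one of [6ux]; then exactly 3 of a digit, then exactly 2 of a character in [4-9], then 1 to 3 of a non-digit (captured); then one or more of any character except [e2] (captured); then zero or more of a literal '9', then the literal 'm1u'.
`search` walks the string left to right and returns the first match it finds.
The match spans [0:18] → 'uux652878asly99m1u'.
Captured: group 1 = '52878asl', group 2 = 'y99'.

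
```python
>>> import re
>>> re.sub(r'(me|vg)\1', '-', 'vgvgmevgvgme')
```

A backreference is literal: `\1` must see the identical characters the first group matched.
Matches: at [0:4] → 'vgvg'; at [6:10] → 'vgvg'.
Each match is replaced by '-'.

'-me-me'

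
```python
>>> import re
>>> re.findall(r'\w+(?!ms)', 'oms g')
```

['oms', 'g']

The negative lookaround is zero-width — it rules out positions where the adjacent text would match, without consuming anything.
Scanning left to right: at [0:3] → 'oms'; at [4:5] → 'g'.
No capturing groups, so `findall` returns the 2 full match strings.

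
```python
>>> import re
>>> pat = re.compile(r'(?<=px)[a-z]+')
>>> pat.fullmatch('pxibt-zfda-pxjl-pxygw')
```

None

Lookahead/lookbehind check context without consuming it, so the matched span excludes the asserted characters.
`re.fullmatch` is like wrapping the pattern in `^…$` (in single-line mode).
Here there's no way to consume every character, so the call returns None.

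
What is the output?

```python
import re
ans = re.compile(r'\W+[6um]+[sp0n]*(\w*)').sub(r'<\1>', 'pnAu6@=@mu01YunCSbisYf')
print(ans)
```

Pattern: one or more of a non-word character, then one or more of one of [6um], then zero or more of one of [sp0n]; then zero or more of a word character (captured).
`\1` in the replacement pulls in group 1's text for each match.

pnAu6<1YunCSbisYf>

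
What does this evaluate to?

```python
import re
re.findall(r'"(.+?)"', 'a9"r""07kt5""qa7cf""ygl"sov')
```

Scanning left to right: at [2:5] match '"r"', group 1 = 'r'; at [5:12] match '"07kt5"', group 1 = '07kt5'; at [12:19] match '"qa7cf"', group 1 = 'qa7cf'; at [19:24] match '"ygl"', group 1 = 'ygl'.
`findall` collects group 1 from each match (4 total).

['r', '07kt5', 'qa7cf', 'ygl']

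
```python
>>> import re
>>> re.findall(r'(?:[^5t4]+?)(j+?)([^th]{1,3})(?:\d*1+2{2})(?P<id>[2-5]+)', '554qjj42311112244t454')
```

[('j', 'j42', '44')]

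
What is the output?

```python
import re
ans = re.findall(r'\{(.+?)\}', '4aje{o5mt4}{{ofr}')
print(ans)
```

['o5mt4', '{ofr']

Scanning left to right: at [4:11] match '{o5mt4}', group 1 = 'o5mt4'; at [11:17] match '{{ofr}', group 1 = '{ofr'.
With a single group, `findall` returns only what that group captured — 2 items.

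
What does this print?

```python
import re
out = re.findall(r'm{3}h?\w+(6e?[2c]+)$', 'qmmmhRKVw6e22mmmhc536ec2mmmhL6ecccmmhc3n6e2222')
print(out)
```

['6e2222']

With a single group, `findall` returns only what that group captured — 1 item.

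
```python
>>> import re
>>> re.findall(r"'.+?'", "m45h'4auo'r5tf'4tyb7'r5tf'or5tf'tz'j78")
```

["'4auo'", "'4tyb7'", "'or5tf'"]

With the lazy modifier that quantifier settles for the fewest repetitions that let the rest of the pattern succeed (the atoms after it are unaffected and can still be greedy).
Scanning left to right: at [4:10] → "'4auo'"; at [14:21] → "'4tyb7'"; at [25:32] → "'or5tf'".
With no groups in the pattern, `findall` gives back each whole match — 3 here.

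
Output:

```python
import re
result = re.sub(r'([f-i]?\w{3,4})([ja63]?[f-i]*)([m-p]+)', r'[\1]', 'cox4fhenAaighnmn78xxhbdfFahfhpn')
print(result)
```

cox[4fhe][Aaig]78xx[hbdfF]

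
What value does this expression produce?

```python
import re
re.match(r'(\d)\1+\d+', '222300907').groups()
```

The match spans [0:9] → '222300907'.
Captured: group 1 = '2'.

('2',)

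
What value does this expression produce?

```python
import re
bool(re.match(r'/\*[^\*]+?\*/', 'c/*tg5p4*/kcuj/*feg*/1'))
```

`match` is anchored at position 0; if the pattern doesn't fit there, it returns None.
Here the pattern fails at index 0, so the call returns None, and `bool(None)` is False.

False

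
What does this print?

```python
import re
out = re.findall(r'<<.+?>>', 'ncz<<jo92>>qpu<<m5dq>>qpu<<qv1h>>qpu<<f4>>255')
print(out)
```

['<<jo92>>', '<<m5dq>>', '<<qv1h>>', '<<f4>>']

Because the quantifier is non-greedy, it stops expanding at the earliest point where the rest of the pattern can succeed.
Walking the string: at [3:11] → '<<jo92>>'; at [14:22] → '<<m5dq>>'; at [25:33] → '<<qv1h>>'; at [36:42] → '<<f4>>'.
With no groups in the pattern, `findall` gives back each whole match — 4 here.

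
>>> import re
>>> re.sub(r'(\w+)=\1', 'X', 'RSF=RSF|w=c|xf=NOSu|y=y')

'X|w=c|xf=NOSu|X'

A backreference is literal: `\1` must see the identical characters the first group matched.
Matches: at [0:7] → 'RSF=RSF'; at [20:23] → 'y=y'.
`sub` substitutes 'X' at each match site.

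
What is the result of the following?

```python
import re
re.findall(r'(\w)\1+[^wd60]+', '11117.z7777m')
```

['1']

The backreference `\1` re-matches whatever the first group consumed, character for character.
Matches: at [0:12] match '11117.z7777m', group 1 = '1'.
Because there's exactly one group, `findall` drops the full match and keeps group 1 from the one hit.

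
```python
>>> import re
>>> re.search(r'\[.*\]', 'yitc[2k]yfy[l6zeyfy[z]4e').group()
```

`re.search` scans for the first position where the pattern succeeds.
The match spans [4:22] → '[2k]yfy[l6zeyfy[z]'.

'[2k]yfy[l6zeyfy[z]'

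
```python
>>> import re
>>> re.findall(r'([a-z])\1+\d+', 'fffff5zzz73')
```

A backreference is literal: `\1` must see the identical characters the first group matched.
Walking the string: at [0:6] match 'fffff5', group 1 = 'f'; at [6:11] match 'zzz73', group 1 = 'z'.
One capturing group, so `findall` returns just the captured substring from each match — 2 in all.

['f', 'z']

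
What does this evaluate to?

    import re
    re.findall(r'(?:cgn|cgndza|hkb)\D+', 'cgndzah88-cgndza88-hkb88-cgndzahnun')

['cgndzah', 'cgndza', 'cgndzahnun']

`findall` yields the raw match text (3 of them) because the pattern has no groups.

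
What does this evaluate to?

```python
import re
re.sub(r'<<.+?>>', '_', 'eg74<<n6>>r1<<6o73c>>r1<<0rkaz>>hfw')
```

A non-greedy quantifier consumes as few characters as it can — just enough that the remainder of the pattern still matches from where it stops; whatever follows it matches normally.
Matches: at [4:10] → '<<n6>>'; at [12:21] → '<<6o73c>>'; at [23:32] → '<<0rkaz>>'.
Each match is replaced by '_'.

'eg74_r1_r1_hfw'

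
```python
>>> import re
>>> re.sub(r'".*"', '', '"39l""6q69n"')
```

Every occurrence is swapped for ''.

''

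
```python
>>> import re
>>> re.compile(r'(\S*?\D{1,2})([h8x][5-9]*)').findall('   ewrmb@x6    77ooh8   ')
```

The pattern matches zero or more of a non-whitespace character (lazy), then 1 to 2 of a non-digit (captured); then one of [h8x], then zero or more of a character in [5-9] (captured).
Walking the string: at [3:11] match 'ewrmb@x6', groups = ('ewrmb@', 'x6'); at [15:21] match '77ooh8', groups = ('77oo', 'h8').
`findall` packs the 2 group values into a tuple for every match.

[('ewrmb@', 'x6'), ('77oo', 'h8')]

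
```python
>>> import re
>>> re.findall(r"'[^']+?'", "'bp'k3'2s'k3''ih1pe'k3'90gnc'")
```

["'bp'", "'2s'", "'ih1pe'", "'90gnc'"]

Walking the string: at [0:4] → "'bp'"; at [6:10] → "'2s'"; at [13:20] → "'ih1pe'"; at [22:29] → "'90gnc'".
`findall` yields the raw match text (4 of them) because the pattern has no groups.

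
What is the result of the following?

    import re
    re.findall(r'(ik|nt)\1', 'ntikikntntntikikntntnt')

['ik', 'nt', 'ik', 'nt']

`\1` has to match the exact text group 1 already captured.
Scanning left to right: at [2:6] match 'ikik', group 1 = 'ik'; at [6:10] match 'ntnt', group 1 = 'nt'; at [12:16] match 'ikik', group 1 = 'ik'; at [16:20] match 'ntnt', group 1 = 'nt'.
One capturing group, so `findall` returns just the captured substring from each match — 4 in all.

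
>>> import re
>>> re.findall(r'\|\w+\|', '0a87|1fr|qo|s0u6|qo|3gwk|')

['|1fr|', '|s0u6|', '|3gwk|']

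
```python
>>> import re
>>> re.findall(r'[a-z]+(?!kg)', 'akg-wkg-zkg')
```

Because the assertion is negative and zero-width, positions next to the forbidden text are skipped.
Matches: at [0:3] → 'akg'; at [4:7] → 'wkg'; at [8:11] → 'zkg'.
With no groups in the pattern, `findall` gives back each whole match — 3 here.

['akg', 'wkg', 'zkg']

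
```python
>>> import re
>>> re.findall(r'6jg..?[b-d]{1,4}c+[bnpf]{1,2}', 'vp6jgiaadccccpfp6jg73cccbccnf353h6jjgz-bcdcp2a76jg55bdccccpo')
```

['6jg73cccbccnf', '6jg55bdccccp']

The pattern matches the literal '6jg', then any character; then optionally any character; then 1 to 4 of a character in [b-d]; then one or more of the literal 'c', then 1 to 2 of one of [bnpf].
Since nothing is captured, `findall` lists the 2 matched substrings directly.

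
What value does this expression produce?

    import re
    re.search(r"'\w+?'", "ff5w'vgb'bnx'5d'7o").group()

"'vgb'"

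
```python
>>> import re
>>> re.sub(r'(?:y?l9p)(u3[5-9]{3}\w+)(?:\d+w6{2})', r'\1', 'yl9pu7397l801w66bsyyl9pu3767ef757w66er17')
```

The pattern matches optionally a literal 'y', then the literal 'l9p' (non-capturing group); then the literal 'u3', then exactly 3 of a character in [5-9], then one or more of a word character (captured); then one or more of a digit, then a literal 'w', then exactly 2 of the literal '6' (non-capturing group).
Matches: at [19:36] → 'yl9pu3767ef757w66'.
The replacement refers to a captured group, so each match is rewritten using its own captured text.

'yl9pu7397l801w66bsyu3767ef75er17'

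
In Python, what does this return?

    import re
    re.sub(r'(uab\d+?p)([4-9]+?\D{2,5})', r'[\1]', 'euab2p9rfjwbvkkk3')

'e[uab2p]vkkk3'

The pattern matches the literal 'uab', then one or more of a digit (lazy), then the literal 'p' (captured); then one or more of a character in [4-9] (lazy), then 2 to 5 of a non-digit (captured).
Matches: at [1:12] → 'uab2p9rfjwb'.
`\1` in the replacement pulls in group 1's text for each match.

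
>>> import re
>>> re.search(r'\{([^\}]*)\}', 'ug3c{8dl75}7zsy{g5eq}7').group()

The match spans [4:11] → '{8dl75}'.

'{8dl75}'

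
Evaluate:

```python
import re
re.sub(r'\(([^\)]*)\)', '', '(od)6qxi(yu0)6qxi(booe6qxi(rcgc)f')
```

'6qxi6qxif'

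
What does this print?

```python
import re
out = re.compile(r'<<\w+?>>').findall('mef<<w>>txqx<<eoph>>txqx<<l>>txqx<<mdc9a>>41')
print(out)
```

Since nothing is captured, `findall` lists the 4 matched substrings directly.

['<<w>>', '<<eoph>>', '<<l>>', '<<mdc9a>>']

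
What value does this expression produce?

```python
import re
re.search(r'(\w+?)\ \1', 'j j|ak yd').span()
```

(0, 3)

`\1` has to match the exact text group 1 already captured.
The match spans [0:3] → 'j j'.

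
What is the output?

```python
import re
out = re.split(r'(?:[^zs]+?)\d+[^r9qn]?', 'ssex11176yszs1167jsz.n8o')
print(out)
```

['ss', 'szs', 'sz', '']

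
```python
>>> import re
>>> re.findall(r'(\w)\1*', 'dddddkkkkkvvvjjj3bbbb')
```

['d', 'k', 'v', 'j', '3', 'b']

The backreference `\1` re-matches whatever the first group consumed, character for character.
Because there's exactly one group, `findall` drops the full match and keeps group 1 from each hit.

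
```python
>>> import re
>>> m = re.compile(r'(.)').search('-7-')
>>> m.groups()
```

('-',)

The pattern matches any character (captured).
Unlike `match`, `search` isn't anchored — it looks for the pattern anywhere in the string.
The match spans [0:1] → '-'.
Captured: group 1 = '-'.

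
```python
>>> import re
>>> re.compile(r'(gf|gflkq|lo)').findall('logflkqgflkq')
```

Alternation isn't longest-match — the leftmost alternative that fits at this position is chosen.
Matches: at [0:2] match 'lo', group 1 = 'lo'; at [2:4] match 'gf', group 1 = 'gf'; at [7:9] match 'gf', group 1 = 'gf'.
`findall` collects group 1 from each match (3 total).

['lo', 'gf', 'gf']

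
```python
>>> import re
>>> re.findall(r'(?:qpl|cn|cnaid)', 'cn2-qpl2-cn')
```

No capturing groups, so `findall` returns the 3 full match strings.

['cn', 'qpl', 'cn']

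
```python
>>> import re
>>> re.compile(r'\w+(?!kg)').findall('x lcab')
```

['x', 'lcab']

The negative lookahead/lookbehind blocks any match where the forbidden context is present.
Since nothing is captured, `findall` lists the 2 matched substrings directly.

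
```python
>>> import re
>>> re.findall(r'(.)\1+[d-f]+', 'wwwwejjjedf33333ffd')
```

['w', 'j', '3']

`\1` has to match the exact text group 1 already captured.
Matches: at [0:5] match 'wwwwe', group 1 = 'w'; at [5:11] match 'jjjedf', group 1 = 'j'; at [11:19] match '33333ffd', group 1 = '3'.
Because there's exactly one group, `findall` drops the full match and keeps group 1 from each hit.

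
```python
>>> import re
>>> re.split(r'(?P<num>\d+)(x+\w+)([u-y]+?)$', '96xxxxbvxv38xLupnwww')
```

['', '96', 'xxxxbvxv38xLupnww', 'w', '']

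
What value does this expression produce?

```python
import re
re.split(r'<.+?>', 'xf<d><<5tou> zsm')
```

['xf', '', ' zsm']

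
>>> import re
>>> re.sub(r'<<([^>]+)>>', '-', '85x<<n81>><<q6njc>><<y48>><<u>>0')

Matches: at [3:10] → '<<n81>>'; at [10:19] → '<<q6njc>>'; at [19:26] → '<<y48>>'; at [26:31] → '<<u>>'.
Each match is replaced by '-'.

'85x----0'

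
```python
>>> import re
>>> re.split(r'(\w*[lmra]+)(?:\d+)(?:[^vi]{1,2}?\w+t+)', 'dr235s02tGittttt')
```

The pattern matches zero or more of a word character, then one or more of one of [lmra] (captured); then one or more of a digit (non-capturing group); then 1 to 2 of any character except [vi] (lazy), then one or more of a word character, then one or more of a literal 't' (non-capturing group).
Matches to split on: at [0:16] → 'dr235s02tGittttt'.
The group in the pattern means `split` returns the separators' captures alongside the pieces.

['', 'dr', '']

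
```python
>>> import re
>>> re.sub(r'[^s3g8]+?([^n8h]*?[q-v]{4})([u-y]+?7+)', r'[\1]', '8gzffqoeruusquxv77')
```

Pattern: one or more of any character except [s3g8] (lazy); then zero or more of any character except [n8h] (lazy), then exactly 4 of a character in [q-v] (captured); then one or more of a character in [u-y] (lazy), then one or more of the literal '7' (captured).
With the lazy modifier that quantifier settles for the fewest repetitions that let the rest of the pattern succeed (the atoms after it are unaffected and can still be greedy).
Matches: at [2:18] → 'zffqoeruusquxv77'.
`\1` in the replacement pulls in group 1's text for each match.

'8g[ffqoeruusq]'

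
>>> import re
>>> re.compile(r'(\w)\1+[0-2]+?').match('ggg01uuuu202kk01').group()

'ggg0'

`match` is anchored at position 0; if the pattern doesn't fit there, it returns None.
The match spans [0:4] → 'ggg0'.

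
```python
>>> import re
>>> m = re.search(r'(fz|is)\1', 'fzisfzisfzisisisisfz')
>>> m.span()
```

`\1` is not a pattern — it's the concrete string captured by group 1, re-applied verbatim.
The match spans [10:14] → 'isis'.

(10, 14)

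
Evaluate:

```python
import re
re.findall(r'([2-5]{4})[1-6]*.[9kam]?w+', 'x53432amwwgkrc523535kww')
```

['5343', '5235']

One capturing group, so `findall` returns just the captured substring from each match — 2 in all.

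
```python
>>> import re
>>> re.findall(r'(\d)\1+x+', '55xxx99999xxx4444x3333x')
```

['5', '9', '4', '3']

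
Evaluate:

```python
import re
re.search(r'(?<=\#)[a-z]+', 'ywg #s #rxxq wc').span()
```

(5, 6)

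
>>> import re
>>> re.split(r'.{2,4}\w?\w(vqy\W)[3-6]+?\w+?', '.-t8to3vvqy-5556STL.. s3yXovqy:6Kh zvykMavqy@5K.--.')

['.-', 'vqy-', '56STL..', 'vqy:', 'h ', 'vqy@', '.--.']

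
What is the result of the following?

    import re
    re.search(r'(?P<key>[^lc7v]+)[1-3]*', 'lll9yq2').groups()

('9yq2',)

The match spans [3:7] → '9yq2'.
Captured: group 1 = '9yq2'.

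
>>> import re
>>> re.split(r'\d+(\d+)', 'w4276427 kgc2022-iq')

The pattern matches one or more of a digit; then one or more of a digit (captured).
Matches to split on: at [1:8] → '4276427'; at [12:16] → '2022'.
The group in the pattern means `split` returns the separators' captures alongside the pieces.

['w', '7', ' kgc', '2', '-iq']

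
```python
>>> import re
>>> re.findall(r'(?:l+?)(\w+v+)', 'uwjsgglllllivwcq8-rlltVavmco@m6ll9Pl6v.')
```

['lllliv', 'ltVav', 'l9Pl6v']

A `+?`/`*?`/`{m,n}?` starts at its minimum and grows only as far as needed for what follows to match.
With a single group, `findall` returns only what that group captured — 3 items.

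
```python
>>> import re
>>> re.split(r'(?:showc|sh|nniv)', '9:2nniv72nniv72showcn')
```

`|` is ordered: at each position the engine commits to the first alternative that works.
Matches to split on: at [3:7] → 'nniv'; at [9:13] → 'nniv'; at [15:20] → 'showc'.
Splitting on the pattern gives 4 pieces.

['9:2', '72', '72', 'n']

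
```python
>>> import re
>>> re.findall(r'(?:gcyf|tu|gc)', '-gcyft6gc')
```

Alternation isn't longest-match — the leftmost alternative that fits at this position is chosen.
Walking the string: at [1:5] → 'gcyf'; at [7:9] → 'gc'.
Since nothing is captured, `findall` lists the 2 matched substrings directly.

['gcyf', 'gc']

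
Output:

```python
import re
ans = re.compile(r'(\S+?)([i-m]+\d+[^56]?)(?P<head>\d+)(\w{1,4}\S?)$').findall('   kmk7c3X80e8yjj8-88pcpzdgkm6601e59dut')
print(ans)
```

Pattern: one or more of a non-whitespace character (lazy) (captured); then one or more of a character in [i-m], then one or more of a digit, then optionally any character except [56] (captured); then one or more of a digit (captured as 'head'); then 1 to 4 of a word character, then optionally a non-whitespace character (captured); then anchored at the end.
The `?` after the quantifier makes it lazy — it takes as little as possible before letting the rest of the pattern try.
Matches: at [3:39] match 'kmk7c3X80e8yjj8-88pcpzdgkm6601e59dut', groups = ('kmk7c3X80e8yjj8-88pcpzdg', 'km6601e', '59', 'dut').
With 4 capturing groups, `findall` returns a 4-tuple per match.

[('kmk7c3X80e8yjj8-88pcpzdg', 'km6601e', '59', 'dut')]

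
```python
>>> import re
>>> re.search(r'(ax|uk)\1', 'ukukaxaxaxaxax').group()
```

'ukuk'

`\1` has to match the exact text group 1 already captured.
The match spans [0:4] → 'ukuk'.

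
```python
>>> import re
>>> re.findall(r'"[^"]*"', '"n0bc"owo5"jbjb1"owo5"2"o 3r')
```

['"n0bc"', '"jbjb1"', '"2"']

Matches: at [0:6] → '"n0bc"'; at [10:17] → '"jbjb1"'; at [21:24] → '"2"'.
No capturing groups, so `findall` returns the 3 full match strings.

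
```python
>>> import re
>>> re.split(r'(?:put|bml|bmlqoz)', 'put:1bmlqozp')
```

['', ':1', 'qozp']

Alternation isn't longest-match — the leftmost alternative that fits at this position is chosen.
Matches to split on: at [0:3] → 'put'; at [5:8] → 'bml'.
Each match becomes a cut point; 3 segments remain.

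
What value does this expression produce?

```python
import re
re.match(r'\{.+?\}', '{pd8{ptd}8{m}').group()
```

`re.match` only tries the pattern at the start of the string.
The match spans [0:9] → '{pd8{ptd}'.

'{pd8{ptd}'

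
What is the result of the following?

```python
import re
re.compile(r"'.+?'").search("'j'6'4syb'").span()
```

(0, 3)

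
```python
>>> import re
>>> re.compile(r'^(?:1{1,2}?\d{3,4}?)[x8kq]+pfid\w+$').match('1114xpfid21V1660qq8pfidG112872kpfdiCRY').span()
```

The pattern matches anchored at the start of the string; then 1 to 2 of the literal '1' (lazy), then 3 to 4 of a digit (lazy) (non-capturing group); then one or more of one of [x8kq]; then the literal 'p', then the literal 'f', then the literal 'id'; then one or more of a word character; then anchored at the end.
`re.match` won't scan ahead — the pattern has to work from the very first character.
The match spans [0:38] → '1114xpfid21V1660qq8pfidG112872kpfdiCRY'.

(0, 38)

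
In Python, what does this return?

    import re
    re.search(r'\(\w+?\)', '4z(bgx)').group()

Unlike `match`, `search` isn't anchored — it looks for the pattern anywhere in the string.
The match spans [2:7] → '(bgx)'.

'(bgx)'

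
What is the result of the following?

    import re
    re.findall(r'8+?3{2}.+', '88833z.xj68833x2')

['88833z.xj68833x2']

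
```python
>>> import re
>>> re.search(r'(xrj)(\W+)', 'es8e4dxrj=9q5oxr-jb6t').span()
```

(6, 10)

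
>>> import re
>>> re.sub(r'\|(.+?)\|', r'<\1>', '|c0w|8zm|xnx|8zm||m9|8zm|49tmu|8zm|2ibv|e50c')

'<c0w>8zm<xnx>8zm<|m9>8zm<49tmu>8zm<2ibv>e50c'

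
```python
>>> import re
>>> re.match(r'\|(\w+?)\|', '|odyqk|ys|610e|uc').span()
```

(0, 7)

`match` is anchored at position 0; if the pattern doesn't fit there, it returns None.
The match spans [0:7] → '|odyqk|'.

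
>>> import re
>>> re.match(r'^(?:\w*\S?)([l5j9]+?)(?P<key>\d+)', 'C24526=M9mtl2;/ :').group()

`match` is anchored at position 0; if the pattern doesn't fit there, it returns None.
The match spans [0:6] → 'C24526'.

'C24526'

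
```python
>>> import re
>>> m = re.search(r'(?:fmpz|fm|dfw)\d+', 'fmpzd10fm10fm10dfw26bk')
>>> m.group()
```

The match spans [7:11] → 'fm10'.

'fm10'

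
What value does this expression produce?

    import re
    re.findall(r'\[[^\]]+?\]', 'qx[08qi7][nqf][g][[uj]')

['[08qi7]', '[nqf]', '[g]', '[[uj]']

Walking the string: at [2:9] → '[08qi7]'; at [9:14] → '[nqf]'; at [14:17] → '[g]'; at [17:22] → '[[uj]'.
With no groups in the pattern, `findall` gives back each whole match — 4 here.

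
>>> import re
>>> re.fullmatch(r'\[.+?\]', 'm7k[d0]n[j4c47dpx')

None

`re.fullmatch` requires the pattern to consume the entire string.
Here the pattern can't cover the whole string, so the call returns None.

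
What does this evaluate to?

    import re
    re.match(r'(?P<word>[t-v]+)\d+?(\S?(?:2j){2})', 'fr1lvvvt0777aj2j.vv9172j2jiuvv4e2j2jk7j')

With `match`, the pattern is implicitly anchored at the beginning.
Here the string doesn't start with a match, so the call returns None.

None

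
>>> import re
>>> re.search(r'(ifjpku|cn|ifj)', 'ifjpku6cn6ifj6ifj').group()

'ifjpku'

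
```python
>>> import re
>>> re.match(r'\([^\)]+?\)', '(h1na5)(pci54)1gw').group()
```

`re.match` only tries the pattern at the start of the string.
The match spans [0:7] → '(h1na5)'.

'(h1na5)'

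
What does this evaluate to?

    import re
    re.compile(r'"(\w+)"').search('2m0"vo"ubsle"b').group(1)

'vo'

The match spans [3:7] → '"vo"'.
Captured: group 1 = 'vo'.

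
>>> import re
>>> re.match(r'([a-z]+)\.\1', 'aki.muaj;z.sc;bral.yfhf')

None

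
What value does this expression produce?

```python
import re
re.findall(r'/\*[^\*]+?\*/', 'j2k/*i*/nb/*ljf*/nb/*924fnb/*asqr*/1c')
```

['/*i*/', '/*ljf*/', '/*asqr*/']

No capturing groups, so `findall` returns the 3 full match strings.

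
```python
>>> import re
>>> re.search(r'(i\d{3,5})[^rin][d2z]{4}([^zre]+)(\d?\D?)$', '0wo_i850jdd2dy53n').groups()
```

('i850', 'y53n', '')

Pattern: a literal 'i', then 3 to 5 of a digit (captured); then any character except [rin], then exactly 4 of one of [d2z]; then one or more of any character except [zre] (captured); then optionally a digit, then optionally a non-digit (captured); then anchored at the end.
Unlike `match`, `search` isn't anchored — it looks for the pattern anywhere in the string.
The match spans [4:17] → 'i850jdd2dy53n'.
Captured: group 1 = 'i850', group 2 = 'y53n', group 3 = ''.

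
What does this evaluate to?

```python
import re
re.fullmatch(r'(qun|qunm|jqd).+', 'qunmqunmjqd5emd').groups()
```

('qun',)

`|` is ordered: at each position the engine commits to the first alternative that works.
`re.fullmatch` requires the pattern to consume the entire string.
The match spans [0:15] → 'qunmqunmjqd5emd'.
Captured: group 1 = 'qun'.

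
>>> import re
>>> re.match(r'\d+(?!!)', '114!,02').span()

(0, 2)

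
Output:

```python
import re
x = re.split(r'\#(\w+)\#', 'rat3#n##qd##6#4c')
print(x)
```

['rat3', 'n', '', 'qd', '', '6', '4c']

`re.split` interleaves the captured-group text with the surrounding fragments.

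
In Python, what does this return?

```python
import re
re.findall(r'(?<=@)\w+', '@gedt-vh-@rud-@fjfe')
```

['gedt', 'rud', 'fjfe']

The lookaround is zero-width — it requires the adjacent text to match without consuming it, so the asserted text isn't part of the match.
Matches: at [1:5] → 'gedt'; at [10:13] → 'rud'; at [15:19] → 'fjfe'.
Since nothing is captured, `findall` lists the 3 matched substrings directly.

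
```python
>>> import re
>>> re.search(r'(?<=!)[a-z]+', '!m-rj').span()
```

The lookaround is zero-width — it requires the adjacent text to match without consuming it, so the asserted text isn't part of the match.
The match spans [1:2] → 'm'.

(1, 2)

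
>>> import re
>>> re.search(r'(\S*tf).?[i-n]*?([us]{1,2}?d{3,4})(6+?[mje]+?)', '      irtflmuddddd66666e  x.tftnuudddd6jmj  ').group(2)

'uudddd'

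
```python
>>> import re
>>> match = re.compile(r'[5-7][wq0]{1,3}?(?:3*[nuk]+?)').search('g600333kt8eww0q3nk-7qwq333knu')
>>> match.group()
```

This matches a character in [5-7], then 1 to 3 of one of [wq0] (lazy); then zero or more of a literal '3', then one or more of one of [nuk] (lazy) (non-capturing group).
`re.search` scans for the first position where the pattern succeeds.
The match spans [1:8] → '600333k'.

'600333k'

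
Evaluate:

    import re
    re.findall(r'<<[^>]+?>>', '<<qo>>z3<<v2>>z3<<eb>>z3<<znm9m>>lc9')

['<<qo>>', '<<v2>>', '<<eb>>', '<<znm9m>>']

Since nothing is captured, `findall` lists the 4 matched substrings directly.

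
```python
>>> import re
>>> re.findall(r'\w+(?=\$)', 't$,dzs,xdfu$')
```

['t', 'xdfu']

The `(?=…)`/`(?<=…)` assertion just peeks at neighbouring text; it doesn't advance the match position.
Since nothing is captured, `findall` lists the 2 matched substrings directly.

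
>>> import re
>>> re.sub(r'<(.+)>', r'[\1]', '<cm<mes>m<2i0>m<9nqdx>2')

'[cm<mes>m<2i0>m<9nqdx]2'

The replacement refers to a captured group, so each match is rewritten using its own captured text.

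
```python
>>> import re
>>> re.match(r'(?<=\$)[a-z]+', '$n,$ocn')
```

The positive lookaround only admits positions where the adjacent text matches; those characters stay outside the span.
`re.match` only tries the pattern at the start of the string.
Here position 0 doesn't satisfy it, so the call returns None.

None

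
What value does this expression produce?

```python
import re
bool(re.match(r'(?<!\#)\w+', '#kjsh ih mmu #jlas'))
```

False

`re.match` won't scan ahead — the pattern has to work from the very first character.
Here the pattern fails at index 0, so the call returns None, and `bool(None)` is False.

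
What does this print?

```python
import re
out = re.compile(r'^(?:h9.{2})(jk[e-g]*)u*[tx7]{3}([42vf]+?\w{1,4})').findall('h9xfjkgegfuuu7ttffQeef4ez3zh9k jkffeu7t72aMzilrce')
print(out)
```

[('jkgegf', 'ffQee')]

This matches anchored at the start of the string; then the literal 'h9', then exactly 2 of any character (non-capturing group); then the literal 'jk', then zero or more of a character in [e-g] (captured); then zero or more of a literal 'u'; then exactly 3 of one of [tx7]; then one or more of one of [42vf] (lazy), then 1 to 4 of a word character (captured).
With the lazy modifier that quantifier settles for the fewest repetitions that let the rest of the pattern succeed (the atoms after it are unaffected and can still be greedy).
Scanning left to right: at [0:21] match 'h9xfjkgegfuuu7ttffQee', groups = ('jkgegf', 'ffQee').
With 2 capturing groups, `findall` returns a 2-tuple per match.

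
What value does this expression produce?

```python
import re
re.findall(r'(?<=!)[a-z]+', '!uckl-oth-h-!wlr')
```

The `(?=…)`/`(?<=…)` assertion just peeks at neighbouring text; it doesn't advance the match position.
No capturing groups, so `findall` returns the 2 full match strings.

['uckl', 'wlr']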